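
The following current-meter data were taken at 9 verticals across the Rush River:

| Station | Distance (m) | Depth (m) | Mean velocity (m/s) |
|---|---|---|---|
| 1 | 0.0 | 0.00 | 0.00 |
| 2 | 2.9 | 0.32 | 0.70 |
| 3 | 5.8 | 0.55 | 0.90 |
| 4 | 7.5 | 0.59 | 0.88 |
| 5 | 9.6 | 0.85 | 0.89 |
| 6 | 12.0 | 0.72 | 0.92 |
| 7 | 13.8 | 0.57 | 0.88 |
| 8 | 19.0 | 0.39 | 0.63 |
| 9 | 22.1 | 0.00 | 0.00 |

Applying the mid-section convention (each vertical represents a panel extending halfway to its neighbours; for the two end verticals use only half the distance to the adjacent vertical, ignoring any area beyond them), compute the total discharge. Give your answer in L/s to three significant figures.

w_2 = (5.8 − 0.0)/2 = 2.9 m; q_2 = 0.70 × 0.32 × 2.9 = 0.6496 m³/s
w_3 = (7.5 − 2.9)/2 = 2.3 m; q_3 = 0.90 × 0.55 × 2.3 = 1.139 m³/s
w_4 = (9.6 − 5.8)/2 = 1.9 m; q_4 = 0.88 × 0.59 × 1.9 = 0.9865 m³/s
w_5 = (12.0 − 7.5)/2 = 2.25 m; q_5 = 0.89 × 0.85 × 2.25 = 1.702 m³/s
w_6 = (13.8 − 9.6)/2 = 2.1 m; q_6 = 0.92 × 0.72 × 2.1 = 1.391 m³/s
w_7 = (19.0 − 12.0)/2 = 3.5 m; q_7 = 0.88 × 0.57 × 3.5 = 1.756 m³/s
w_8 = (22.1 − 13.8)/2 = 4.15 m; q_8 = 0.63 × 0.39 × 4.15 = 1.020 m³/s
Stations 1, 9 contribute zero (depth or velocity is 0).
Q = Σ qᵢ = 8.643 m³/s
= 8.643 × 1000 = 8643 L/s

8640 L/s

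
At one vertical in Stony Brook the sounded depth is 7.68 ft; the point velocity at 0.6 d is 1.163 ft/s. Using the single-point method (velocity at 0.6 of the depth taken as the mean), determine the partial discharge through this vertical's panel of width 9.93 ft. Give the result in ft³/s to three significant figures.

v̄ = v₀.₆ = 1.163 ft/s
q = v̄ × d × w = 1.163 × 7.68 × 9.93 = 88.69 ft³/s

88.7 ft³/s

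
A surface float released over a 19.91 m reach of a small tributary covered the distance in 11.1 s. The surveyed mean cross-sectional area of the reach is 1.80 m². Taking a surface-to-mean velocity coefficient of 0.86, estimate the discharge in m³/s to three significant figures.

v_surface = L / t̄ = 19.91 / 11.1 = 1.794 m/s
v_mean = 0.86 × 1.794 = 1.543 m/s
Q = A × v_mean = 1.80 × 1.543 = 2.777 m³/s

2.78 m³/s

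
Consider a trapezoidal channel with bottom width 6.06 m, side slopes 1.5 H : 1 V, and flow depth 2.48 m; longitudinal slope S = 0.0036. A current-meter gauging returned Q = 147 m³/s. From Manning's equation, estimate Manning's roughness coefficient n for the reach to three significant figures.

A = (b + z·y)·y = (6.06 + 1.5×2.48)×2.48 = 24.25 m²
P = b + 2y√(1+z²) = 6.06 + 2×2.48×√(1+1.5²) = 15.00 m
R = A/P = 24.25/15.00 = 1.617 m
n = (1/Q)·A·R^(2/3)·S^(1/2) = (1/147) × 24.25 × 1.378 × 0.06000 = 0.01364

0.0136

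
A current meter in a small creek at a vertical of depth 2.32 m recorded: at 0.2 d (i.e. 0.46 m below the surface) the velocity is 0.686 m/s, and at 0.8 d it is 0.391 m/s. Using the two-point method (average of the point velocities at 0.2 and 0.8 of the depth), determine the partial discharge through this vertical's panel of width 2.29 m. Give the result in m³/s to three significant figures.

2.86 m³/s

v̄ = (0.686 + 0.391) / 2 = 0.5385 m/s
q = v̄ × d × w = 0.5385 × 2.32 × 2.29 = 2.861 m³/s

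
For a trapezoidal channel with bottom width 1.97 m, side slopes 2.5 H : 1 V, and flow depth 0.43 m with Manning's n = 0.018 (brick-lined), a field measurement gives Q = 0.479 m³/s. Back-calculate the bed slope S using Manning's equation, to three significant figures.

0.000211

A = (b + z·y)·y = (1.97 + 2.5×0.43)×0.43 = 1.309 m²
P = b + 2y√(1+z²) = 1.97 + 2×0.43×√(1+2.5²) = 4.286 m
R = A/P = 1.309/4.286 = 0.3055 m
S = (Q·n / (1·A·R^(2/3)))² = (0.479×0.018 / (1×1.309×0.4536))² = 0.0002107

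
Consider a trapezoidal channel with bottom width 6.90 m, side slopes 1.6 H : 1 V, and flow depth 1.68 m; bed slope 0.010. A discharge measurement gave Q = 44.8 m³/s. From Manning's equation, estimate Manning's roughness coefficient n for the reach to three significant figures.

A = (b + z·y)·y = (6.90 + 1.6×1.68)×1.68 = 16.11 m²
P = b + 2y√(1+z²) = 6.90 + 2×1.68×√(1+1.6²) = 13.24 m
R = A/P = 16.11/13.24 = 1.217 m
n = (1/Q)·A·R^(2/3)·S^(1/2) = (1/44.8) × 16.11 × 1.140 × 0.1000 = 0.04098

0.0410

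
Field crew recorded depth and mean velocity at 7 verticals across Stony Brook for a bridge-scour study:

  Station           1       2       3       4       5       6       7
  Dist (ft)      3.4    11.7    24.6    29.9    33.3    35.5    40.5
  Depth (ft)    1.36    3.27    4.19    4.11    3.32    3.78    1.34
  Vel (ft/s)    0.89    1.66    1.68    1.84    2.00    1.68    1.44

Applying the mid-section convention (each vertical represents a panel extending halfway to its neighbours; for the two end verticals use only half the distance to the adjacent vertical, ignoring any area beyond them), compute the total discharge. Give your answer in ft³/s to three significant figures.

w_1 = (11.7 − 3.4)/2 = 4.15 ft; q_1 = 0.89 × 1.36 × 4.15 = 5.023 ft³/s
w_2 = (24.6 − 3.4)/2 = 10.6 ft; q_2 = 1.66 × 3.27 × 10.6 = 57.54 ft³/s
w_3 = (29.9 − 11.7)/2 = 9.1 ft; q_3 = 1.68 × 4.19 × 9.1 = 64.06 ft³/s
w_4 = (33.3 − 24.6)/2 = 4.35 ft; q_4 = 1.84 × 4.11 × 4.35 = 32.90 ft³/s
w_5 = (35.5 − 29.9)/2 = 2.8 ft; q_5 = 2.00 × 3.32 × 2.8 = 18.59 ft³/s
w_6 = (40.5 − 33.3)/2 = 3.6 ft; q_6 = 1.68 × 3.78 × 3.6 = 22.86 ft³/s
w_7 = (40.5 − 35.5)/2 = 2.5 ft; q_7 = 1.44 × 1.34 × 2.5 = 4.824 ft³/s
Q = Σ qᵢ = 205.8 ft³/s

206 ft³/s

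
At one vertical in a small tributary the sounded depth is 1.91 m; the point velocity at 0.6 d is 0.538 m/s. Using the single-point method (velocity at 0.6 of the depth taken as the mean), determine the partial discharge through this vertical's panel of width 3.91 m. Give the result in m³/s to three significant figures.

v̄ = v₀.₆ = 0.538 m/s
q = v̄ × d × w = 0.5380 × 1.91 × 3.91 = 4.018 m³/s

4.02 m³/s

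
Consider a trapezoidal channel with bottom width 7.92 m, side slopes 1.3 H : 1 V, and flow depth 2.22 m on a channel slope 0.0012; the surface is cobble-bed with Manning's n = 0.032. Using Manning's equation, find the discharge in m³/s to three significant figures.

35.2 m³/s

A = (b + z·y)·y = (7.92 + 1.3×2.22)×2.22 = 23.99 m²
P = b + 2y√(1+z²) = 7.92 + 2×2.22×√(1+1.3²) = 15.20 m
R = A/P = 23.99/15.20 = 1.578 m
Q = (1/n)·A·R^(2/3)·S^(1/2) = (1/0.032) × 23.99 × 1.578^(2/3) × 0.0012^(1/2) = 35.20 m³/s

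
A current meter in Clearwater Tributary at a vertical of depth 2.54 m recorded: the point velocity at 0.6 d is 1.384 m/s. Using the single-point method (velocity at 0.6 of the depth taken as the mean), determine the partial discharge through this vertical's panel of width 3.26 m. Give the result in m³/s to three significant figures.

11.5 m³/s

v̄ = v₀.₆ = 1.384 m/s
q = v̄ × d × w = 1.384 × 2.54 × 3.26 = 11.46 m³/s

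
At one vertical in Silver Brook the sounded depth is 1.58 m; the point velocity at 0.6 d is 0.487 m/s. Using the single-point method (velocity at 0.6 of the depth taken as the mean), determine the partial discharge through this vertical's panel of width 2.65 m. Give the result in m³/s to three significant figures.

v̄ = v₀.₆ = 0.487 m/s
q = v̄ × d × w = 0.4870 × 1.58 × 2.65 = 2.039 m³/s

2.04 m³/s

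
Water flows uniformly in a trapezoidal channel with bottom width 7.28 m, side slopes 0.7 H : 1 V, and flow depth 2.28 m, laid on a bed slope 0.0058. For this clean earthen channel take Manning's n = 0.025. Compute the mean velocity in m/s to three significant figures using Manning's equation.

4.12 m/s

A = (b + z·y)·y = (7.28 + 0.7×2.28)×2.28 = 20.24 m²
P = b + 2y√(1+z²) = 7.28 + 2×2.28×√(1+0.7²) = 12.85 m
R = A/P = 20.24/12.85 = 1.575 m
Q = (1/n)·A·R^(2/3)·S^(1/2) = (1/0.025) × 20.24 × 1.575^(2/3) × 0.0058^(1/2) = 83.47 m³/s
V = Q/A = 83.47/20.24 = 4.124 m/s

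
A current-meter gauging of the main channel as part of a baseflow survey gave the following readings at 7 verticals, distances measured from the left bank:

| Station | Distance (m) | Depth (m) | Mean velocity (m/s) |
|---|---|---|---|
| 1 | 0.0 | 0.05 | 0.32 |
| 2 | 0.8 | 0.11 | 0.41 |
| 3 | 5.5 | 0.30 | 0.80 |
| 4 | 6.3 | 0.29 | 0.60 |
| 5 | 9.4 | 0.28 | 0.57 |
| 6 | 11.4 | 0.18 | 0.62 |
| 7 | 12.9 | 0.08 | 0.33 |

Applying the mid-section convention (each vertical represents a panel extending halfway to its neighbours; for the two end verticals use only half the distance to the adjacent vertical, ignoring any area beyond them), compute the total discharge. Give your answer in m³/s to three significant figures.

w_1 = (0.8 − 0.0)/2 = 0.4 m; q_1 = 0.32 × 0.05 × 0.4 = 0.006400 m³/s
w_2 = (5.5 − 0.0)/2 = 2.75 m; q_2 = 0.41 × 0.11 × 2.75 = 0.1240 m³/s
w_3 = (6.3 − 0.8)/2 = 2.75 m; q_3 = 0.80 × 0.30 × 2.75 = 0.6600 m³/s
w_4 = (9.4 − 5.5)/2 = 1.95 m; q_4 = 0.60 × 0.29 × 1.95 = 0.3393 m³/s
w_5 = (11.4 − 6.3)/2 = 2.55 m; q_5 = 0.57 × 0.28 × 2.55 = 0.4070 m³/s
w_6 = (12.9 − 9.4)/2 = 1.75 m; q_6 = 0.62 × 0.18 × 1.75 = 0.1953 m³/s
w_7 = (12.9 − 11.4)/2 = 0.75 m; q_7 = 0.33 × 0.08 × 0.75 = 0.01980 m³/s
Q = Σ qᵢ = 1.752 m³/s

1.75 m³/s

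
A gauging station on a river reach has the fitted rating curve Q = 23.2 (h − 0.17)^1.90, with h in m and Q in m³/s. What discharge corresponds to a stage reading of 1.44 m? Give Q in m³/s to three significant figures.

36.5 m³/s

Q = 23.2 × (1.44 − 0.17)^1.90 = 23.2 × 1.27^1.90 = 36.54 m³/s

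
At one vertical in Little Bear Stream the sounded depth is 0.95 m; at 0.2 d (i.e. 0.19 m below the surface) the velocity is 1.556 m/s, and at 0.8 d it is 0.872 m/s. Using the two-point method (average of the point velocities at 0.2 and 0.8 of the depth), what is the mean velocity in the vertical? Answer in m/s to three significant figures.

1.21 m/s

v̄ = (1.556 + 0.872) / 2 = 1.214 m/s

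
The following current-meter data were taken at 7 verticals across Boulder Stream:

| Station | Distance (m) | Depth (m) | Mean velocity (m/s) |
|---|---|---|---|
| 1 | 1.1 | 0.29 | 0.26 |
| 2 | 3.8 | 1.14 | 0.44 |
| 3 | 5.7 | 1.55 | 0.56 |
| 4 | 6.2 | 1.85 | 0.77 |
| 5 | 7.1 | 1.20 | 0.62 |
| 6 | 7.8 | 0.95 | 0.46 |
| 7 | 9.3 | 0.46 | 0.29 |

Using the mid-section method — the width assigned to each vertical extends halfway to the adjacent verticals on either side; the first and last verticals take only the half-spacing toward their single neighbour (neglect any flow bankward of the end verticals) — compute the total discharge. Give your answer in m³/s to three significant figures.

4.47 m³/s

w_1 = (3.8 − 1.1)/2 = 1.35 m; q_1 = 0.26 × 0.29 × 1.35 = 0.1018 m³/s
w_2 = (5.7 − 1.1)/2 = 2.3 m; q_2 = 0.44 × 1.14 × 2.3 = 1.154 m³/s
w_3 = (6.2 − 3.8)/2 = 1.2 m; q_3 = 0.56 × 1.55 × 1.2 = 1.042 m³/s
w_4 = (7.1 − 5.7)/2 = 0.7 m; q_4 = 0.77 × 1.85 × 0.7 = 0.9972 m³/s
w_5 = (7.8 − 6.2)/2 = 0.8 m; q_5 = 0.62 × 1.20 × 0.8 = 0.5952 m³/s
w_6 = (9.3 − 7.1)/2 = 1.1 m; q_6 = 0.46 × 0.95 × 1.1 = 0.4807 m³/s
w_7 = (9.3 − 7.8)/2 = 0.75 m; q_7 = 0.29 × 0.46 × 0.75 = 0.1001 m³/s
Q = Σ qᵢ = 4.470 m³/s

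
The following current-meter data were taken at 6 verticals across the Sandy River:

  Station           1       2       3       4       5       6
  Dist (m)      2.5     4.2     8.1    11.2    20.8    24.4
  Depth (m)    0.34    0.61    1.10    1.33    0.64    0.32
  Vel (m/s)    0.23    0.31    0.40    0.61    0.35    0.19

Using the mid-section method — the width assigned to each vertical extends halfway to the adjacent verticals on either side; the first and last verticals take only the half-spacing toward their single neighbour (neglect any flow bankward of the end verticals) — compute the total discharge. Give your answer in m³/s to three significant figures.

8.88 m³/s

w_1 = (4.2 − 2.5)/2 = 0.85 m; q_1 = 0.23 × 0.34 × 0.85 = 0.06647 m³/s
w_2 = (8.1 − 2.5)/2 = 2.8 m; q_2 = 0.31 × 0.61 × 2.8 = 0.5295 m³/s
w_3 = (11.2 − 4.2)/2 = 3.5 m; q_3 = 0.40 × 1.10 × 3.5 = 1.540 m³/s
w_4 = (20.8 − 8.1)/2 = 6.35 m; q_4 = 0.61 × 1.33 × 6.35 = 5.152 m³/s
w_5 = (24.4 − 11.2)/2 = 6.6 m; q_5 = 0.35 × 0.64 × 6.6 = 1.478 m³/s
w_6 = (24.4 − 20.8)/2 = 1.8 m; q_6 = 0.19 × 0.32 × 1.8 = 0.1094 m³/s
Q = Σ qᵢ = 8.876 m³/s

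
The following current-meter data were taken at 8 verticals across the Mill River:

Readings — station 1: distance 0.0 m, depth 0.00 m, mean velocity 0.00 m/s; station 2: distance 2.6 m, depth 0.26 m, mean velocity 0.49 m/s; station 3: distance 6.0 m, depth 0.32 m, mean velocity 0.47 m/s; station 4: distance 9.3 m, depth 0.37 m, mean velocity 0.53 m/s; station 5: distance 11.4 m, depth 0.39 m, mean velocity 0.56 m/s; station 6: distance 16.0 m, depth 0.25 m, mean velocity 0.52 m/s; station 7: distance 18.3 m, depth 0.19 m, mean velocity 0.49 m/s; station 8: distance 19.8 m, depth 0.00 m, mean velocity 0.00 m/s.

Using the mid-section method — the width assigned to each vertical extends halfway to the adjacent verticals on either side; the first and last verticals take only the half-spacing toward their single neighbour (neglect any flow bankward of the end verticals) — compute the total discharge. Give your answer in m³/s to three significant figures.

w_2 = (6.0 − 0.0)/2 = 3 m; q_2 = 0.49 × 0.26 × 3 = 0.3822 m³/s
w_3 = (9.3 − 2.6)/2 = 3.35 m; q_3 = 0.47 × 0.32 × 3.35 = 0.5038 m³/s
w_4 = (11.4 − 6.0)/2 = 2.7 m; q_4 = 0.53 × 0.37 × 2.7 = 0.5295 m³/s
w_5 = (16.0 − 9.3)/2 = 3.35 m; q_5 = 0.56 × 0.39 × 3.35 = 0.7316 m³/s
w_6 = (18.3 − 11.4)/2 = 3.45 m; q_6 = 0.52 × 0.25 × 3.45 = 0.4485 m³/s
w_7 = (19.8 − 16.0)/2 = 1.9 m; q_7 = 0.49 × 0.19 × 1.9 = 0.1769 m³/s
Stations 1, 8 contribute zero (depth or velocity is 0).
Q = Σ qᵢ = 2.773 m³/s

2.77 m³/s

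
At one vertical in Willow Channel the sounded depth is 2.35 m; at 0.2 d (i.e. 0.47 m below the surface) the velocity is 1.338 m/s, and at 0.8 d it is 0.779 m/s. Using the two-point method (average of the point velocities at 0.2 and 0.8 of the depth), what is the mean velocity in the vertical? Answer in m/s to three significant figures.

1.06 m/s

v̄ = (1.338 + 0.779) / 2 = 1.059 m/s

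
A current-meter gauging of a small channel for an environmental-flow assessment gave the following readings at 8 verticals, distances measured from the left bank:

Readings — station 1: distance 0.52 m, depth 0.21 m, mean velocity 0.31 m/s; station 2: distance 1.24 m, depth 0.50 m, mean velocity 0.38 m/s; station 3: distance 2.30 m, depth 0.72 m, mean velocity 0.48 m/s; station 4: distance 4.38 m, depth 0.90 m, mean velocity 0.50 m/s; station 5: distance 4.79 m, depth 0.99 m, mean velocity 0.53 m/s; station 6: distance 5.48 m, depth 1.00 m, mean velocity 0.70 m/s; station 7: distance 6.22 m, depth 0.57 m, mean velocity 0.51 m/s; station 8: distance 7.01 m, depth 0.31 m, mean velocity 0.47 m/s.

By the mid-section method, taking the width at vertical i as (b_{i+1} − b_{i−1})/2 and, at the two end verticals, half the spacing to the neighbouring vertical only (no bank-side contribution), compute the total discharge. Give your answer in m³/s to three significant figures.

w_1 = (1.24 − 0.52)/2 = 0.36 m; q_1 = 0.31 × 0.21 × 0.36 = 0.02344 m³/s
w_2 = (2.30 − 0.52)/2 = 0.89 m; q_2 = 0.38 × 0.50 × 0.89 = 0.1691 m³/s
w_3 = (4.38 − 1.24)/2 = 1.57 m; q_3 = 0.48 × 0.72 × 1.57 = 0.5426 m³/s
w_4 = (4.79 − 2.30)/2 = 1.245 m; q_4 = 0.50 × 0.90 × 1.245 = 0.5603 m³/s
w_5 = (5.48 − 4.38)/2 = 0.55 m; q_5 = 0.53 × 0.99 × 0.55 = 0.2886 m³/s
w_6 = (6.22 − 4.79)/2 = 0.715 m; q_6 = 0.70 × 1.00 × 0.715 = 0.5005 m³/s
w_7 = (7.01 − 5.48)/2 = 0.765 m; q_7 = 0.51 × 0.57 × 0.765 = 0.2224 m³/s
w_8 = (7.01 − 6.22)/2 = 0.395 m; q_8 = 0.47 × 0.31 × 0.395 = 0.05755 m³/s
Q = Σ qᵢ = 2.364 m³/s

2.36 m³/s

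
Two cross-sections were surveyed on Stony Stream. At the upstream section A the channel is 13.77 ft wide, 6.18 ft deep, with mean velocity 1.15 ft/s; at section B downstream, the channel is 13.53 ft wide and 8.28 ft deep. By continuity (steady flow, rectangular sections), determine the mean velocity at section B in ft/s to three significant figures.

Q = A₁V₁ = (13.77×6.18) × 1.15 = 97.86 ft³/s
A₂ = 13.53 × 8.28 = 112.0 ft²
V₂ = Q/A₂ = 97.86/112.0 = 0.8736 ft/s

0.874 ft/s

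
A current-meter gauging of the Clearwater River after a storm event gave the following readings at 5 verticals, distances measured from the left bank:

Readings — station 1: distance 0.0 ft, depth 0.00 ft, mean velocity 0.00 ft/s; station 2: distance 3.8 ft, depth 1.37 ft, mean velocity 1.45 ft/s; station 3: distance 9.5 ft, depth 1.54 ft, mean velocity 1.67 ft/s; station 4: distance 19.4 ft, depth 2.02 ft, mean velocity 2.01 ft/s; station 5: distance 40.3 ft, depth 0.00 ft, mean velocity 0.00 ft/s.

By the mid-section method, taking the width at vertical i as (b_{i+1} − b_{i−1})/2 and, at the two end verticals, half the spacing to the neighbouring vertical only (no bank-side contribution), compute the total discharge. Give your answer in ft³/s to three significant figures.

92.0 ft³/s

w_2 = (9.5 − 0.0)/2 = 4.75 ft; q_2 = 1.45 × 1.37 × 4.75 = 9.436 ft³/s
w_3 = (19.4 − 3.8)/2 = 7.8 ft; q_3 = 1.67 × 1.54 × 7.8 = 20.06 ft³/s
w_4 = (40.3 − 9.5)/2 = 15.4 ft; q_4 = 2.01 × 2.02 × 15.4 = 62.53 ft³/s
Stations 1, 5 contribute zero (depth or velocity is 0).
Q = Σ qᵢ = 92.02 ft³/s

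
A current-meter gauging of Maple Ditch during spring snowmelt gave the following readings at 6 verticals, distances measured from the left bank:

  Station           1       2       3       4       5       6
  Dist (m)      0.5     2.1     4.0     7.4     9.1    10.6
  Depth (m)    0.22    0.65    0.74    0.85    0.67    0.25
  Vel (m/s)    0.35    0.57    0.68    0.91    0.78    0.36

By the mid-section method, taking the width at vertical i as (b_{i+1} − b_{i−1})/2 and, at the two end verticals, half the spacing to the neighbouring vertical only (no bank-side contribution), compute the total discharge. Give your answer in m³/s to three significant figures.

4.92 m³/s

w_1 = (2.1 − 0.5)/2 = 0.8 m; q_1 = 0.35 × 0.22 × 0.8 = 0.06160 m³/s
w_2 = (4.0 − 0.5)/2 = 1.75 m; q_2 = 0.57 × 0.65 × 1.75 = 0.6484 m³/s
w_3 = (7.4 − 2.1)/2 = 2.65 m; q_3 = 0.68 × 0.74 × 2.65 = 1.333 m³/s
w_4 = (9.1 − 4.0)/2 = 2.55 m; q_4 = 0.91 × 0.85 × 2.55 = 1.972 m³/s
w_5 = (10.6 − 7.4)/2 = 1.6 m; q_5 = 0.78 × 0.67 × 1.6 = 0.8362 m³/s
w_6 = (10.6 − 9.1)/2 = 0.75 m; q_6 = 0.36 × 0.25 × 0.75 = 0.06750 m³/s
Q = Σ qᵢ = 4.920 m³/s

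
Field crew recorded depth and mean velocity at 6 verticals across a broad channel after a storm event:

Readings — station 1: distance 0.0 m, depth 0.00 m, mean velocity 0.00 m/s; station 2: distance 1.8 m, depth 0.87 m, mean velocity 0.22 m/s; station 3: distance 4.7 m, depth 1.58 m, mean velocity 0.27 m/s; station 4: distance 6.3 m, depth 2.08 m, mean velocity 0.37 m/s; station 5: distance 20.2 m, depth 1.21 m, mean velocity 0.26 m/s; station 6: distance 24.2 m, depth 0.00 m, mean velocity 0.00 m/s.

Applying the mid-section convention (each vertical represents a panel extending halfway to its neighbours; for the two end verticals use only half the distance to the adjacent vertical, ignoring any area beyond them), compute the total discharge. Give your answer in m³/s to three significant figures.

10.2 m³/s

w_2 = (4.7 − 0.0)/2 = 2.35 m; q_2 = 0.22 × 0.87 × 2.35 = 0.4498 m³/s
w_3 = (6.3 − 1.8)/2 = 2.25 m; q_3 = 0.27 × 1.58 × 2.25 = 0.9599 m³/s
w_4 = (20.2 − 4.7)/2 = 7.75 m; q_4 = 0.37 × 2.08 × 7.75 = 5.964 m³/s
w_5 = (24.2 − 6.3)/2 = 8.95 m; q_5 = 0.26 × 1.21 × 8.95 = 2.816 m³/s
Stations 1, 6 contribute zero (depth or velocity is 0).
Q = Σ qᵢ = 10.19 m³/s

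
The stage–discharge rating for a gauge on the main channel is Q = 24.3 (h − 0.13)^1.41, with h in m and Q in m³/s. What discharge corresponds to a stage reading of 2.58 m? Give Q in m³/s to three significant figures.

86.0 m³/s

Q = 24.3 × (2.58 − 0.13)^1.41 = 24.3 × 2.45^1.41 = 85.97 m³/s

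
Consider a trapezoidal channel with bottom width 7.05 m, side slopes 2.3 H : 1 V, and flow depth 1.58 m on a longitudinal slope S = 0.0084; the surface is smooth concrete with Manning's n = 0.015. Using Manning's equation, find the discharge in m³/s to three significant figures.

112 m³/s

A = (b + z·y)·y = (7.05 + 2.3×1.58)×1.58 = 16.88 m²
P = b + 2y√(1+z²) = 7.05 + 2×1.58×√(1+2.3²) = 14.98 m
R = A/P = 16.88/14.98 = 1.127 m
Q = (1/n)·A·R^(2/3)·S^(1/2) = (1/0.015) × 16.88 × 1.127^(2/3) × 0.0084^(1/2) = 111.7 m³/s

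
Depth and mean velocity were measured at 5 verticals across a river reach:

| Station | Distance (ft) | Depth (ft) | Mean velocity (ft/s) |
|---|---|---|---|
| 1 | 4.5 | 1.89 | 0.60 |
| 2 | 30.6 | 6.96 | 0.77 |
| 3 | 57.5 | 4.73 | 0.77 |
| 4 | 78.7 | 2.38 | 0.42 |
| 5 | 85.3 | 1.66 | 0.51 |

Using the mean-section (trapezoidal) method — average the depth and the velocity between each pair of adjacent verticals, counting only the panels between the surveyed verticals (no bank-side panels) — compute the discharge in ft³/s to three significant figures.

Panel 1-2: Δb = 26.1 ft, d̄ = (1.89+6.96)/2 = 4.425, v̄ = (0.60+0.77)/2 = 0.685 → q = 26.1×4.425×0.685 = 79.11 ft³/s
Panel 2-3: Δb = 26.9 ft, d̄ = (6.96+4.73)/2 = 5.845, v̄ = (0.77+0.77)/2 = 0.77 → q = 26.9×5.845×0.77 = 121.1 ft³/s
Panel 3-4: Δb = 21.2 ft, d̄ = (4.73+2.38)/2 = 3.555, v̄ = (0.77+0.42)/2 = 0.595 → q = 21.2×3.555×0.595 = 44.84 ft³/s
Panel 4-5: Δb = 6.6 ft, d̄ = (2.38+1.66)/2 = 2.02, v̄ = (0.42+0.51)/2 = 0.465 → q = 6.6×2.02×0.465 = 6.199 ft³/s
Q = Σ q = 251.2 ft³/s

251 ft³/s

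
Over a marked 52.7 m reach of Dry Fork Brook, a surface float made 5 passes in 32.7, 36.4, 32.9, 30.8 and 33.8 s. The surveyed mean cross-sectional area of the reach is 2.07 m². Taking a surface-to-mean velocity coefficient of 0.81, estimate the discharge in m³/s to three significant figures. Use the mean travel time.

t̄ = (32.7 + 36.4 + 32.9 + 30.8 + 33.8) / 5 = 33.32 s
v_surface = L / t̄ = 52.7 / 33.32 = 1.582 m/s
v_mean = 0.81 × 1.582 = 1.281 m/s
Q = A × v_mean = 2.07 × 1.281 = 2.652 m³/s

2.65 m³/s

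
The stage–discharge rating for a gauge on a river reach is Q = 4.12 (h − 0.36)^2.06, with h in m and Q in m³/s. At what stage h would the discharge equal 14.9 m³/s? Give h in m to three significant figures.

2.23 m

h − h₀ = (Q/C)^(1/b) = (14.9/4.12)^(1/2.06) = 1.866 m
h = 0.36 + 1.866 = 2.226 m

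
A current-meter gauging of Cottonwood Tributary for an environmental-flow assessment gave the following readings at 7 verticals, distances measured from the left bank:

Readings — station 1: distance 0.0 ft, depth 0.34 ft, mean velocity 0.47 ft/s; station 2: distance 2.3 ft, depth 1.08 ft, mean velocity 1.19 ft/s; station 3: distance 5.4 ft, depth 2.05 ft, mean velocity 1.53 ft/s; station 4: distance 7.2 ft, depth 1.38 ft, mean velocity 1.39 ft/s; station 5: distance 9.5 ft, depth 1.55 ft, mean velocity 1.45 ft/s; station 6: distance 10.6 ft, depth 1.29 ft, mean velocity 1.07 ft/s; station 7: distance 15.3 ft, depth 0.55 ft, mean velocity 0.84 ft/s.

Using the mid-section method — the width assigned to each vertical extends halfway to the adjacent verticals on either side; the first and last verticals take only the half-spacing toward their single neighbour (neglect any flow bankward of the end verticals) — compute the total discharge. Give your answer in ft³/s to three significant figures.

24.2 ft³/s

w_1 = (2.3 − 0.0)/2 = 1.15 ft; q_1 = 0.47 × 0.34 × 1.15 = 0.1838 ft³/s
w_2 = (5.4 − 0.0)/2 = 2.7 ft; q_2 = 1.19 × 1.08 × 2.7 = 3.470 ft³/s
w_3 = (7.2 − 2.3)/2 = 2.45 ft; q_3 = 1.53 × 2.05 × 2.45 = 7.684 ft³/s
w_4 = (9.5 − 5.4)/2 = 2.05 ft; q_4 = 1.39 × 1.38 × 2.05 = 3.932 ft³/s
w_5 = (10.6 − 7.2)/2 = 1.7 ft; q_5 = 1.45 × 1.55 × 1.7 = 3.821 ft³/s
w_6 = (15.3 − 9.5)/2 = 2.9 ft; q_6 = 1.07 × 1.29 × 2.9 = 4.003 ft³/s
w_7 = (15.3 − 10.6)/2 = 2.35 ft; q_7 = 0.84 × 0.55 × 2.35 = 1.086 ft³/s
Q = Σ qᵢ = 24.18 ft³/s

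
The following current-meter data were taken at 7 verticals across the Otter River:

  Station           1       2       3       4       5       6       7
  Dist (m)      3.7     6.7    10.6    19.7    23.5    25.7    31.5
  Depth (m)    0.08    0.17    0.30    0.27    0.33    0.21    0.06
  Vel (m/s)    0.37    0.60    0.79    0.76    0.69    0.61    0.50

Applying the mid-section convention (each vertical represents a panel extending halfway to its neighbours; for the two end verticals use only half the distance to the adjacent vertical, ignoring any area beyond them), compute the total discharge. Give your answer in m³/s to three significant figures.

4.54 m³/s

w_1 = (6.7 − 3.7)/2 = 1.5 m; q_1 = 0.37 × 0.08 × 1.5 = 0.04440 m³/s
w_2 = (10.6 − 3.7)/2 = 3.45 m; q_2 = 0.60 × 0.17 × 3.45 = 0.3519 m³/s
w_3 = (19.7 − 6.7)/2 = 6.5 m; q_3 = 0.79 × 0.30 × 6.5 = 1.541 m³/s
w_4 = (23.5 − 10.6)/2 = 6.45 m; q_4 = 0.76 × 0.27 × 6.45 = 1.324 m³/s
w_5 = (25.7 − 19.7)/2 = 3 m; q_5 = 0.69 × 0.33 × 3 = 0.6831 m³/s
w_6 = (31.5 − 23.5)/2 = 4 m; q_6 = 0.61 × 0.21 × 4 = 0.5124 m³/s
w_7 = (31.5 − 25.7)/2 = 2.9 m; q_7 = 0.50 × 0.06 × 2.9 = 0.08700 m³/s
Q = Σ qᵢ = 4.543 m³/s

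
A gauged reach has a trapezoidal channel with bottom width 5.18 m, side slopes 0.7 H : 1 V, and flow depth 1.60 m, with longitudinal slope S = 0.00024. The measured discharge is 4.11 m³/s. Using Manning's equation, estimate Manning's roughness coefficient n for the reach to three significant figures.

0.0407

A = (b + z·y)·y = (5.18 + 0.7×1.60)×1.60 = 10.08 m²
P = b + 2y√(1+z²) = 5.18 + 2×1.60×√(1+0.7²) = 9.086 m
R = A/P = 10.08/9.086 = 1.109 m
n = (1/Q)·A·R^(2/3)·S^(1/2) = (1/4.11) × 10.08 × 1.072 × 0.01549 = 0.04072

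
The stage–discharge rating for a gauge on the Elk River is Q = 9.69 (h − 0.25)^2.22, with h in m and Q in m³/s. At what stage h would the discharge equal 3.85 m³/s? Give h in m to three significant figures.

0.910 m

h − h₀ = (Q/C)^(1/b) = (3.85/9.69)^(1/2.22) = 0.6598 m
h = 0.25 + 0.6598 = 0.9098 m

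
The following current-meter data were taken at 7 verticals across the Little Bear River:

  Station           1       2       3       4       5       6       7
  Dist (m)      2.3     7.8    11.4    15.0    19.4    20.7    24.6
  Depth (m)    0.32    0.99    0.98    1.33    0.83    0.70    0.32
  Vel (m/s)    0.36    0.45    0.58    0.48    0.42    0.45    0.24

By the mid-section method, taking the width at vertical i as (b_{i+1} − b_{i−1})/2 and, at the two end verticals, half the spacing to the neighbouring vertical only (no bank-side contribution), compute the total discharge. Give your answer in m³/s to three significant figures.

w_1 = (7.8 − 2.3)/2 = 2.75 m; q_1 = 0.36 × 0.32 × 2.75 = 0.3168 m³/s
w_2 = (11.4 − 2.3)/2 = 4.55 m; q_2 = 0.45 × 0.99 × 4.55 = 2.027 m³/s
w_3 = (15.0 − 7.8)/2 = 3.6 m; q_3 = 0.58 × 0.98 × 3.6 = 2.046 m³/s
w_4 = (19.4 − 11.4)/2 = 4 m; q_4 = 0.48 × 1.33 × 4 = 2.554 m³/s
w_5 = (20.7 − 15.0)/2 = 2.85 m; q_5 = 0.42 × 0.83 × 2.85 = 0.9935 m³/s
w_6 = (24.6 − 19.4)/2 = 2.6 m; q_6 = 0.45 × 0.70 × 2.6 = 0.8190 m³/s
w_7 = (24.6 − 20.7)/2 = 1.95 m; q_7 = 0.24 × 0.32 × 1.95 = 0.1498 m³/s
Q = Σ qᵢ = 8.906 m³/s

8.91 m³/s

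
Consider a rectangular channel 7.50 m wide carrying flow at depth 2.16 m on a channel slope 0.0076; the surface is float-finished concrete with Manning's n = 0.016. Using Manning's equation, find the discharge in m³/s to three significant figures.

109 m³/s

A = b·y = 7.50 × 2.16 = 16.20 m²
P = b + 2y = 7.50 + 2×2.16 = 11.82 m
R = A/P = 16.20/11.82 = 1.371 m
Q = (1/n)·A·R^(2/3)·S^(1/2) = (1/0.016) × 16.20 × 1.371^(2/3) × 0.0076^(1/2) = 108.9 m³/s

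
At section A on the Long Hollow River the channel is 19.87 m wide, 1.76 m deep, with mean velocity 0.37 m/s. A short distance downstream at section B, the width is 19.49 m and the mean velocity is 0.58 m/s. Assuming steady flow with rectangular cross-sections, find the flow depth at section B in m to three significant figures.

Q = A₁V₁ = (19.87×1.76) × 0.37 = 12.94 m³/s
d₂ = Q/(b₂ V₂) = 12.94/(19.49×0.58) = 1.145 m

1.14 m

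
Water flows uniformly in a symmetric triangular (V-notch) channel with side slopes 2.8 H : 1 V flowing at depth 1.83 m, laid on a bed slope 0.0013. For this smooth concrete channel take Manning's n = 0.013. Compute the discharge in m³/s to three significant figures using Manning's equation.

A = z·y² = 2.8×1.83² = 9.377 m²
P = 2y√(1+z²) = 2×1.83×√(1+2.8²) = 10.88 m
R = A/P = 9.377/10.88 = 0.8617 m
Q = (1/n)·A·R^(2/3)·S^(1/2) = (1/0.013) × 9.377 × 0.8617^(2/3) × 0.0013^(1/2) = 23.55 m³/s

23.5 m³/s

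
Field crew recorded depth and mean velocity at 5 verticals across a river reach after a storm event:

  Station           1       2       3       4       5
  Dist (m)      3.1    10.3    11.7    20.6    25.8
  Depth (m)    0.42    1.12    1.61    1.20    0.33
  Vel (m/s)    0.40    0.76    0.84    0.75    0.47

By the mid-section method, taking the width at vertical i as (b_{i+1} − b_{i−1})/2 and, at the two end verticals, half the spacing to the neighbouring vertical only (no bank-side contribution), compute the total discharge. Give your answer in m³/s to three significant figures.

18.0 m³/s

w_1 = (10.3 − 3.1)/2 = 3.6 m; q_1 = 0.40 × 0.42 × 3.6 = 0.6048 m³/s
w_2 = (11.7 − 3.1)/2 = 4.3 m; q_2 = 0.76 × 1.12 × 4.3 = 3.660 m³/s
w_3 = (20.6 − 10.3)/2 = 5.15 m; q_3 = 0.84 × 1.61 × 5.15 = 6.965 m³/s
w_4 = (25.8 − 11.7)/2 = 7.05 m; q_4 = 0.75 × 1.20 × 7.05 = 6.345 m³/s
w_5 = (25.8 − 20.6)/2 = 2.6 m; q_5 = 0.47 × 0.33 × 2.6 = 0.4033 m³/s
Q = Σ qᵢ = 17.98 m³/s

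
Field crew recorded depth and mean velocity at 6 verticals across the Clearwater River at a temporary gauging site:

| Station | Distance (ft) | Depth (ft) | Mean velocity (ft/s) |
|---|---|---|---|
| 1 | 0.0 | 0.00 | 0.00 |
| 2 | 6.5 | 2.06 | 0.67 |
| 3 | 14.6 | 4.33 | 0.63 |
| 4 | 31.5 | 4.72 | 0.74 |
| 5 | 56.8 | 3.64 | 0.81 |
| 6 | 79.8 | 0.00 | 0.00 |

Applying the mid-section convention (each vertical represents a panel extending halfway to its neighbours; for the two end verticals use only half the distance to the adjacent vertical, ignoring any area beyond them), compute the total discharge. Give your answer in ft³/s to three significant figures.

189 ft³/s

w_2 = (14.6 − 0.0)/2 = 7.3 ft; q_2 = 0.67 × 2.06 × 7.3 = 10.08 ft³/s
w_3 = (31.5 − 6.5)/2 = 12.5 ft; q_3 = 0.63 × 4.33 × 12.5 = 34.10 ft³/s
w_4 = (56.8 − 14.6)/2 = 21.1 ft; q_4 = 0.74 × 4.72 × 21.1 = 73.70 ft³/s
w_5 = (79.8 − 31.5)/2 = 24.15 ft; q_5 = 0.81 × 3.64 × 24.15 = 71.20 ft³/s
Stations 1, 6 contribute zero (depth or velocity is 0).
Q = Σ qᵢ = 189.1 ft³/s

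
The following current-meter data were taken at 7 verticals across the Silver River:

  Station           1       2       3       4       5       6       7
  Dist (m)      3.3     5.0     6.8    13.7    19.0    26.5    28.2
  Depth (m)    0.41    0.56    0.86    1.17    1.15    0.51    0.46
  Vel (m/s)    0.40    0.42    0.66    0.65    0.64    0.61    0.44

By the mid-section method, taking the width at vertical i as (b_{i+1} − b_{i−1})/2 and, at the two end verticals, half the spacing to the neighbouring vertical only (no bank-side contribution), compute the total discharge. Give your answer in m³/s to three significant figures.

w_1 = (5.0 − 3.3)/2 = 0.85 m; q_1 = 0.40 × 0.41 × 0.85 = 0.1394 m³/s
w_2 = (6.8 − 3.3)/2 = 1.75 m; q_2 = 0.42 × 0.56 × 1.75 = 0.4116 m³/s
w_3 = (13.7 − 5.0)/2 = 4.35 m; q_3 = 0.66 × 0.86 × 4.35 = 2.469 m³/s
w_4 = (19.0 − 6.8)/2 = 6.1 m; q_4 = 0.65 × 1.17 × 6.1 = 4.639 m³/s
w_5 = (26.5 − 13.7)/2 = 6.4 m; q_5 = 0.64 × 1.15 × 6.4 = 4.710 m³/s
w_6 = (28.2 − 19.0)/2 = 4.6 m; q_6 = 0.61 × 0.51 × 4.6 = 1.431 m³/s
w_7 = (28.2 − 26.5)/2 = 0.85 m; q_7 = 0.44 × 0.46 × 0.85 = 0.1720 m³/s
Q = Σ qᵢ = 13.97 m³/s

14.0 m³/s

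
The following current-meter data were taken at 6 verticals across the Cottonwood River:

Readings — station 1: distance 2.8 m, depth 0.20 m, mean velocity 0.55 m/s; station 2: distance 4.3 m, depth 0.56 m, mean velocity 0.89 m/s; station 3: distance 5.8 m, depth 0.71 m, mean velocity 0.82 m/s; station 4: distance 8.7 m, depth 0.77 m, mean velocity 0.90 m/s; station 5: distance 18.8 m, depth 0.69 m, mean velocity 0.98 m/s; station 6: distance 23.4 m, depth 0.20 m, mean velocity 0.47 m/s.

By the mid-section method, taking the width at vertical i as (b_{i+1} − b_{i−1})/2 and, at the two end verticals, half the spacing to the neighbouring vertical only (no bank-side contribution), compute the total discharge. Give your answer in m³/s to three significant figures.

w_1 = (4.3 − 2.8)/2 = 0.75 m; q_1 = 0.55 × 0.20 × 0.75 = 0.08250 m³/s
w_2 = (5.8 − 2.8)/2 = 1.5 m; q_2 = 0.89 × 0.56 × 1.5 = 0.7476 m³/s
w_3 = (8.7 − 4.3)/2 = 2.2 m; q_3 = 0.82 × 0.71 × 2.2 = 1.281 m³/s
w_4 = (18.8 − 5.8)/2 = 6.5 m; q_4 = 0.90 × 0.77 × 6.5 = 4.505 m³/s
w_5 = (23.4 − 8.7)/2 = 7.35 m; q_5 = 0.98 × 0.69 × 7.35 = 4.970 m³/s
w_6 = (23.4 − 18.8)/2 = 2.3 m; q_6 = 0.47 × 0.20 × 2.3 = 0.2162 m³/s
Q = Σ qᵢ = 11.80 m³/s

11.8 m³/s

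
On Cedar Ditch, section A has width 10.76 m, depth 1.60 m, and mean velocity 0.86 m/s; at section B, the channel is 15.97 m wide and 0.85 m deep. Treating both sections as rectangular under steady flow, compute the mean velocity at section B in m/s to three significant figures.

1.09 m/s

Q = A₁V₁ = (10.76×1.60) × 0.86 = 14.81 m³/s
A₂ = 15.97 × 0.85 = 13.57 m²
V₂ = Q/A₂ = 14.81/13.57 = 1.091 m/s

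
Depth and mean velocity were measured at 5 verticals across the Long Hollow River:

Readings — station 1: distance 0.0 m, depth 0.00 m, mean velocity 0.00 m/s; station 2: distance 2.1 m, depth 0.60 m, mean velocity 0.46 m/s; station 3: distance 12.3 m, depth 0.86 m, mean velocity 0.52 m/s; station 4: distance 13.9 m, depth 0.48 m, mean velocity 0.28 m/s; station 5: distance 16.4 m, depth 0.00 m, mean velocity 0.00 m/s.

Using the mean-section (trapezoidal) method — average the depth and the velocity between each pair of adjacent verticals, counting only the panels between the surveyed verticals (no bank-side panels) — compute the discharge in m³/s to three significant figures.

Panel 1-2: Δb = 2.1 m, d̄ = (0.00+0.60)/2 = 0.3, v̄ = (0.00+0.46)/2 = 0.23 → q = 2.1×0.3×0.23 = 0.1449 m³/s
Panel 2-3: Δb = 10.2 m, d̄ = (0.60+0.86)/2 = 0.73, v̄ = (0.46+0.52)/2 = 0.49 → q = 10.2×0.73×0.49 = 3.649 m³/s
Panel 3-4: Δb = 1.6 m, d̄ = (0.86+0.48)/2 = 0.67, v̄ = (0.52+0.28)/2 = 0.4 → q = 1.6×0.67×0.4 = 0.4288 m³/s
Panel 4-5: Δb = 2.5 m, d̄ = (0.48+0.00)/2 = 0.24, v̄ = (0.28+0.00)/2 = 0.14 → q = 2.5×0.24×0.14 = 0.08400 m³/s
Q = Σ q = 4.306 m³/s

4.31 m³/s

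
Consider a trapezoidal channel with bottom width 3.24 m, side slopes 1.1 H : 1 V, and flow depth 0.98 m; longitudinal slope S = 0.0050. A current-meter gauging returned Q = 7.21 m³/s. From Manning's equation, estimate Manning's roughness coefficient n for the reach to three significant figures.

A = (b + z·y)·y = (3.24 + 1.1×0.98)×0.98 = 4.232 m²
P = b + 2y√(1+z²) = 3.24 + 2×0.98×√(1+1.1²) = 6.154 m
R = A/P = 4.232/6.154 = 0.6877 m
n = (1/Q)·A·R^(2/3)·S^(1/2) = (1/7.21) × 4.232 × 0.7791 × 0.07071 = 0.03233

0.0323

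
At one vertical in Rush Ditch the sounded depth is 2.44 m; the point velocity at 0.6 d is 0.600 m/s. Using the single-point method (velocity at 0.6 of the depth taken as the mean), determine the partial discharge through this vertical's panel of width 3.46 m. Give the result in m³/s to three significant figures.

v̄ = v₀.₆ = 0.600 m/s
q = v̄ × d × w = 0.6000 × 2.44 × 3.46 = 5.065 m³/s

5.07 m³/s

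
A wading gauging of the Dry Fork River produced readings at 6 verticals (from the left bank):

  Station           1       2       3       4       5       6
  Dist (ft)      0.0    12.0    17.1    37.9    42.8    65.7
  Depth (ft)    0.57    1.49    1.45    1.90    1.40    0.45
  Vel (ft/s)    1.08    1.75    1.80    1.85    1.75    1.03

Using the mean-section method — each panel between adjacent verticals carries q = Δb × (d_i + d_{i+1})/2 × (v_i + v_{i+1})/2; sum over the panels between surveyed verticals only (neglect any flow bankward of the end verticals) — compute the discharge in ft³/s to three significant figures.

138 ft³/s

Panel 1-2: Δb = 12 ft, d̄ = (0.57+1.49)/2 = 1.03, v̄ = (1.08+1.75)/2 = 1.415 → q = 12×1.03×1.415 = 17.49 ft³/s
Panel 2-3: Δb = 5.1 ft, d̄ = (1.49+1.45)/2 = 1.47, v̄ = (1.75+1.80)/2 = 1.775 → q = 5.1×1.47×1.775 = 13.31 ft³/s
Panel 3-4: Δb = 20.8 ft, d̄ = (1.45+1.90)/2 = 1.675, v̄ = (1.80+1.85)/2 = 1.825 → q = 20.8×1.675×1.825 = 63.58 ft³/s
Panel 4-5: Δb = 4.9 ft, d̄ = (1.90+1.40)/2 = 1.65, v̄ = (1.85+1.75)/2 = 1.8 → q = 4.9×1.65×1.8 = 14.55 ft³/s
Panel 5-6: Δb = 22.9 ft, d̄ = (1.40+0.45)/2 = 0.925, v̄ = (1.75+1.03)/2 = 1.39 → q = 22.9×0.925×1.39 = 29.44 ft³/s
Q = Σ q = 138.4 ft³/s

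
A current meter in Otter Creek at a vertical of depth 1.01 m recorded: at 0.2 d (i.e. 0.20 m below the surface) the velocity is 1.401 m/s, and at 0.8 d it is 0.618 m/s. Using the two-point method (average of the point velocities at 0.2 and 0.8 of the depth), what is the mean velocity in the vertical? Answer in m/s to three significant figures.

v̄ = (1.401 + 0.618) / 2 = 1.010 m/s

1.01 m/s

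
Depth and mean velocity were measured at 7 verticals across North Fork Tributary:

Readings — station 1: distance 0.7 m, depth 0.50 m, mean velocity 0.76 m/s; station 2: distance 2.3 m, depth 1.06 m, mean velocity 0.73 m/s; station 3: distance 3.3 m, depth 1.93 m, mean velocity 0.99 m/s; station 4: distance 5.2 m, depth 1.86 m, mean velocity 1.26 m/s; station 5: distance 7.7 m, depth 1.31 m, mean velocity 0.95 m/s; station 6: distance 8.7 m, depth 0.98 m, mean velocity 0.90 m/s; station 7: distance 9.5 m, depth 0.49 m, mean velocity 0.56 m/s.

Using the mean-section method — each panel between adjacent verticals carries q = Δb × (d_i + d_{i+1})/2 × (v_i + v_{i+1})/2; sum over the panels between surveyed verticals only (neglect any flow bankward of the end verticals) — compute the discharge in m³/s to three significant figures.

12.1 m³/s

Panel 1-2: Δb = 1.6 m, d̄ = (0.50+1.06)/2 = 0.78, v̄ = (0.76+0.73)/2 = 0.745 → q = 1.6×0.78×0.745 = 0.9298 m³/s
Panel 2-3: Δb = 1 m, d̄ = (1.06+1.93)/2 = 1.495, v̄ = (0.73+0.99)/2 = 0.86 → q = 1×1.495×0.86 = 1.286 m³/s
Panel 3-4: Δb = 1.9 m, d̄ = (1.93+1.86)/2 = 1.895, v̄ = (0.99+1.26)/2 = 1.125 → q = 1.9×1.895×1.125 = 4.051 m³/s
Panel 4-5: Δb = 2.5 m, d̄ = (1.86+1.31)/2 = 1.585, v̄ = (1.26+0.95)/2 = 1.105 → q = 2.5×1.585×1.105 = 4.379 m³/s
Panel 5-6: Δb = 1 m, d̄ = (1.31+0.98)/2 = 1.145, v̄ = (0.95+0.90)/2 = 0.925 → q = 1×1.145×0.925 = 1.059 m³/s
Panel 6-7: Δb = 0.8 m, d̄ = (0.98+0.49)/2 = 0.735, v̄ = (0.90+0.56)/2 = 0.73 → q = 0.8×0.735×0.73 = 0.4292 m³/s
Q = Σ q = 12.13 m³/s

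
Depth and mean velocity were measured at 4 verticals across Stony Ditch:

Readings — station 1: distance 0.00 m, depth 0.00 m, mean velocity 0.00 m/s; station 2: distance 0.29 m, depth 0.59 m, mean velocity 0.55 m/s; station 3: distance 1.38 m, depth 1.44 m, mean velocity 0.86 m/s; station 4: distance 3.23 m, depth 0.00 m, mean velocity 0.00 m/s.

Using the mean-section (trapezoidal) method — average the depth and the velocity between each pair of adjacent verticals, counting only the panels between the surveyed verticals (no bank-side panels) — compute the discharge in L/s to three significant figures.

Panel 1-2: Δb = 0.29 m, d̄ = (0.00+0.59)/2 = 0.295, v̄ = (0.00+0.55)/2 = 0.275 → q = 0.29×0.295×0.275 = 0.02353 m³/s
Panel 2-3: Δb = 1.09 m, d̄ = (0.59+1.44)/2 = 1.015, v̄ = (0.55+0.86)/2 = 0.705 → q = 1.09×1.015×0.705 = 0.7800 m³/s
Panel 3-4: Δb = 1.85 m, d̄ = (1.44+0.00)/2 = 0.72, v̄ = (0.86+0.00)/2 = 0.43 → q = 1.85×0.72×0.43 = 0.5728 m³/s
Q = Σ q = 1.376 m³/s
= 1.376 × 1000 = 1376 L/s

1380 L/s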